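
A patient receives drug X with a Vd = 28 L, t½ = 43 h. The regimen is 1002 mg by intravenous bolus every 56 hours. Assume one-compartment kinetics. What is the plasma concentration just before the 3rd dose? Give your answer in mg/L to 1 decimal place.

20.4 mg/L

f = (1/2)^(τ/t½) = (1/2)^(56/43) ≈ 0.4055.
C₀ = D/Vd = 1002/28 ≈ 35.786 mg/L.
Before the 3rd dose, 2 doses have been given. Superposition: Cmin = C₀·(f + f²).
≈ 35.786 × (0.4055 + 0.1644) ≈ 35.786 × 0.5699 ≈ 20.394 mg/L.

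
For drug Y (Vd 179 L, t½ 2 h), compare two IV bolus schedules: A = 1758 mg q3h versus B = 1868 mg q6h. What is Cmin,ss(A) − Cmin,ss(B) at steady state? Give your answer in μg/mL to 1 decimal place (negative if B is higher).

Regimen A: f = (1/2)^(3/2) ≈ 0.3536; Cmin,ss = (1758/179)·f/(1−f) ≈ 5.373 μg/mL.
Regimen B: f = (1/2)^(6/2) ≈ 0.1250; Cmin,ss = (1868/179)·f/(1−f) ≈ 1.491 μg/mL.
Difference ≈ 5.373 − 1.491 ≈ 3.882 μg/mL.

3.9 μg/mL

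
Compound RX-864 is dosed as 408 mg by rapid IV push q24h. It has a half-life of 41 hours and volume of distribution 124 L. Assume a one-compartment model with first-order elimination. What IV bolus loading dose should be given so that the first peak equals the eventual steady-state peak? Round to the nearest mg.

1223 mg

f = (1/2)^(24/41) ≈ 0.666480; accumulation ratio R = 1/(1−f) ≈ 2.99832.
Loading dose to hit Cmax,ss on first dose: D_load = D_maint·R ≈ 408 × 2.99832 ≈ 1223.31 mg.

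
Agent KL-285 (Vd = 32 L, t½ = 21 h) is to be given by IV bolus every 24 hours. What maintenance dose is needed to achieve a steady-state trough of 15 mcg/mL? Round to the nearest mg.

580 mg

τ/t½ = 24/21 ≈ 1.1429, so f = (1/2)^(24/21) ≈ 0.452862.
Cmin,ss = (D/Vd)·f/(1−f), so D = Cmin,ss·Vd·(1−f)/f.
D = 15 × 32 × (1−f)/f ≈ 15 × 32 × 1.20818 ≈ 579.93 mg.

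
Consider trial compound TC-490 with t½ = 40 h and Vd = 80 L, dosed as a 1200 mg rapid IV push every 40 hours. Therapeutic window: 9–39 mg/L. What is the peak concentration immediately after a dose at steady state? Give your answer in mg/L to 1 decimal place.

The dosing interval is 1 half-life, so f = 2^(−1) = 0.5.
Accumulation ratio R = 1/(1 − f) = 1/0.5 = 2/1.
Single-dose peak C₀ = D/Vd = 1200/80 = 15 mg/L.
Steady-state peak Cmax,ss = C₀·R = 15 × 2/1 ≈ 30.000 mg/L.
Peak 30.0 mg/L vs MTC 39 mg/L: below toxic threshold.

30.0 mg/L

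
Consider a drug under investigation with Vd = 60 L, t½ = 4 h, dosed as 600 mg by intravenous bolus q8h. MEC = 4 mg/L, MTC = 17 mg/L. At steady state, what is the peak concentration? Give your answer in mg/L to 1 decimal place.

13.3 mg/L

τ = 8 h = 2 half-lives, so f = (1/2)^2 = 0.25.
At steady state, R = 1/(1 − 0.25) = 4/3.
Single-dose peak C₀ = D/Vd = 600/60 = 10 mg/L.
Steady-state peak Cmax,ss = C₀·R = 10 × 4/3 ≈ 13.333 mg/L.
Peak 13.3 mg/L vs MTC 17 mg/L: below toxic threshold.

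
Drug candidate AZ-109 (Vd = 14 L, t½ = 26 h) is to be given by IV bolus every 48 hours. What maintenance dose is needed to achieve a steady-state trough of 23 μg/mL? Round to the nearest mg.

836 mg

τ/t½ = 48/26 ≈ 1.8462, so f = (1/2)^(48/26) ≈ 0.278133.
Cmin,ss = (D/Vd)·f/(1−f), so D = Cmin,ss·Vd·(1−f)/f.
D = 23 × 14 × (1−f)/f ≈ 23 × 14 × 2.59540 ≈ 835.72 mg.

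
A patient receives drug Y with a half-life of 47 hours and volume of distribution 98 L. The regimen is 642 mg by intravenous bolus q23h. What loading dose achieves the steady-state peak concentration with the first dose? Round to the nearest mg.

f = (1/2)^(23/47) ≈ 0.712340; accumulation ratio R = 1/(1−f) ≈ 3.47633.
Loading dose to hit Cmax,ss on first dose: D_load = D_maint·R ≈ 642 × 3.47633 ≈ 2231.80 mg.

2232 mg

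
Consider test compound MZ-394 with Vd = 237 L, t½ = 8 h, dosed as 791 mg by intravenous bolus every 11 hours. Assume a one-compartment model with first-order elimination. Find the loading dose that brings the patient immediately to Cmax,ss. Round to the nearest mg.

1287 mg

f = (1/2)^(11/8) ≈ 0.385553; accumulation ratio R = 1/(1−f) ≈ 1.62748.
Loading dose to hit Cmax,ss on first dose: D_load = D_maint·R ≈ 791 × 1.62748 ≈ 1287.34 mg.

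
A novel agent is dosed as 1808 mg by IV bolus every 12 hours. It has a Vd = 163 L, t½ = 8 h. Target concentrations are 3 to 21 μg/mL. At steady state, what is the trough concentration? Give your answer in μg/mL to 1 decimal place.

Over one 12-h interval, 12/8 ≈ 1.5 half-lives elapse, leaving f ≈ 0.3536 of each dose.
At steady state, accumulation factor R = 1/(1 − e^(−kτ)) ≈ 1.5470.
Each bolus raises the concentration by D/Vd = 1808/163 ≈ 11.092 μg/mL.
Cmax,ss = C₀/(1 − f) ≈ 11.092/0.6464 ≈ 17.160 μg/mL.
Steady-state trough Cmin,ss = Cmax,ss·f ≈ 17.160 × 0.3536 ≈ 6.068 μg/mL.
Trough 6.1 μg/mL vs MEC 3 μg/mL: adequate.

6.1 μg/mL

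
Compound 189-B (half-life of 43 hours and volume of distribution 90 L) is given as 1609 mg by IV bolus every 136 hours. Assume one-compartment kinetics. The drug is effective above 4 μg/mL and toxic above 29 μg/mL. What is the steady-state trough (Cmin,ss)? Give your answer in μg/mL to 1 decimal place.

2.2 μg/mL

τ/t½ = 136/43 ≈ 3.1628, so fraction remaining f = (1/2)^(136/43) ≈ 0.1117.
Each bolus raises the concentration by D/Vd = 1609/90 ≈ 17.878 μg/mL.
Steady-state trough Cmin,ss = C₀·f/(1−f) ≈ 17.878 × 0.1117/0.8883 ≈ 2.248 μg/mL.
Trough 2.2 μg/mL vs MEC 4 μg/mL: subtherapeutic.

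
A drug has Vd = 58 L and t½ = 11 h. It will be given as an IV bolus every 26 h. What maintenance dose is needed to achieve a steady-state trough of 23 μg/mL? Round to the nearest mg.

5532 mg

τ/t½ = 26/11 ≈ 2.3636, so f = (1/2)^(26/11) ≈ 0.194301.
Cmin,ss = (D/Vd)·f/(1−f), so D = Cmin,ss·Vd·(1−f)/f.
D = 23 × 58 × (1−f)/f ≈ 23 × 58 × 4.14665 ≈ 5531.63 mg.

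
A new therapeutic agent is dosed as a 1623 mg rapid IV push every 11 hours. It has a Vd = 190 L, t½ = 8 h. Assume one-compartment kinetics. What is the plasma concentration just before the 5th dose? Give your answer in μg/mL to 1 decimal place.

f = (1/2)^(τ/t½) = (1/2)^(11/8) ≈ 0.3856.
C₀ = D/Vd = 1623/190 ≈ 8.542 μg/mL.
Before the 5th dose, 4 doses have been given. Superposition: Cmin = C₀·(f + f² + … + f^4).
≈ 8.542 × (0.3856 + 0.1487 + 0.0573 + 0.0221) ≈ 8.542 × 0.6137 ≈ 5.242 μg/mL.

5.2 μg/mL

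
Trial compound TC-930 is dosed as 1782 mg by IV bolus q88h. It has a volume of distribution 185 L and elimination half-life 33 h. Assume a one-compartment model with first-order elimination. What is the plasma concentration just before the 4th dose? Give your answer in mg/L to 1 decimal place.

1.8 mg/L

f = (1/2)^(τ/t½) = (1/2)^(88/33) ≈ 0.1575.
C₀ = D/Vd = 1782/185 ≈ 9.632 mg/L.
Before the 4th dose, 3 doses have been given. Superposition: Cmin = C₀·(f + f² + … + f^3).
≈ 9.632 × (0.1575 + 0.0248 + 0.0039) ≈ 9.632 × 0.1862 ≈ 1.793 mg/L.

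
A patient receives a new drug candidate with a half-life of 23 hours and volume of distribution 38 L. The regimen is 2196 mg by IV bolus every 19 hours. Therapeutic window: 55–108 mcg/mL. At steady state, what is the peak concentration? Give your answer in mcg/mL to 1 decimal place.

Over one 19-h interval, 19/23 ≈ 0.82609 half-lives elapse, leaving f ≈ 0.5641 of each dose.
Accumulation ratio R = 1/(1 − f) ≈ 1/0.4359 ≈ 2.2941.
Each bolus raises the concentration by D/Vd = 2196/38 ≈ 57.789 mcg/mL.
Cmax,ss = C₀/(1 − f) ≈ 57.789/0.4359 ≈ 132.574 mcg/mL.
Peak 132.6 mcg/mL vs MTC 108 mcg/mL: exceeds toxic threshold.

132.6 mcg/mL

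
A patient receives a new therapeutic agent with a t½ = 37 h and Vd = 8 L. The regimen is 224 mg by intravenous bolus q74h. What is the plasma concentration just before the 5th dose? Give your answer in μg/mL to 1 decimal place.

f = (1/2)^(τ/t½) = (1/2)^(74/37) ≈ 0.2500.
C₀ = D/Vd = 224/8 ≈ 28.000 μg/mL.
Before the 5th dose, 4 doses have been given. Superposition: Cmin = C₀·(f + f² + … + f^4).
≈ 28.000 × (0.2500 + 0.0625 + 0.0156 + 0.0039) ≈ 28.000 × 0.3320 ≈ 9.296 μg/mL.

9.3 μg/mL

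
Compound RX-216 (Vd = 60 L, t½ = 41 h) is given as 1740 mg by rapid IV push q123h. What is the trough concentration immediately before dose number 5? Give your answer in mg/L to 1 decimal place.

4.1 mg/L

f = (1/2)^(τ/t½) = (1/2)^(123/41) ≈ 0.1250.
C₀ = D/Vd = 1740/60 ≈ 29.000 mg/L.
Before the 5th dose, 4 doses have been given. Superposition: Cmin = C₀·(f + f² + … + f^4).
≈ 29.000 × (0.1250 + 0.0156 + 0.0020 + 0.0002) ≈ 29.000 × 0.1428 ≈ 4.141 mg/L.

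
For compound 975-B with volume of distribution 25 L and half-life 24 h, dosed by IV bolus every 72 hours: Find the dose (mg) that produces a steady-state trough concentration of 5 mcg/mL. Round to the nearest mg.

875 mg

τ/t½ = 72/24 ≈ 3, so f = (1/2)^(72/24) ≈ 0.125000.
Cmin,ss = (D/Vd)·f/(1−f), so D = Cmin,ss·Vd·(1−f)/f.
D = 5 × 25 × (1−f)/f ≈ 5 × 25 × 7.00000 ≈ 875.00 mg.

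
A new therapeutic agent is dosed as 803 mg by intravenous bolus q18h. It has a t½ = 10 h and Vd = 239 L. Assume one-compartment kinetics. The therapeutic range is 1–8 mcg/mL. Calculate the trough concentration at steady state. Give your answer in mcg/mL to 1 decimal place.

Over one 18-h interval, 18/10 ≈ 1.8 half-lives elapse, leaving f ≈ 0.2872 of each dose.
Each bolus raises the concentration by D/Vd = 803/239 ≈ 3.360 mcg/mL.
Steady-state trough Cmin,ss = C₀·f/(1−f) ≈ 3.360 × 0.2872/0.7128 ≈ 1.354 mcg/mL.
Trough 1.4 mcg/mL vs MEC 1 mcg/mL: adequate.

1.4 mcg/mL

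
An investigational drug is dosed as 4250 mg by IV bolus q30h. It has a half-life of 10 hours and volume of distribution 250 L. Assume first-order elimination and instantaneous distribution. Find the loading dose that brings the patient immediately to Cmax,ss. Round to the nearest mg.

4857 mg

f = (1/2)^(30/10) ≈ 0.125000; accumulation ratio R = 1/(1−f) ≈ 1.14286.
Loading dose to hit Cmax,ss on first dose: D_load = D_maint·R ≈ 4250 × 1.14286 ≈ 4857.15 mg.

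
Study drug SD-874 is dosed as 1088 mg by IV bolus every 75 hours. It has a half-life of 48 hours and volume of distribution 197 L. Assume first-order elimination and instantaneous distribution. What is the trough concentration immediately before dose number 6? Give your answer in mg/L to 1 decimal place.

f = (1/2)^(τ/t½) = (1/2)^(75/48) ≈ 0.3386.
C₀ = D/Vd = 1088/197 ≈ 5.523 mg/L.
Before the 6th dose, 5 doses have been given. Superposition: Cmin = C₀·(f + f² + … + f^5).
≈ 5.523 × (0.3386 + 0.1146 + 0.0388 + 0.0131 + 0.0045) ≈ 5.523 × 0.5096 ≈ 2.815 mg/L.

2.8 mg/L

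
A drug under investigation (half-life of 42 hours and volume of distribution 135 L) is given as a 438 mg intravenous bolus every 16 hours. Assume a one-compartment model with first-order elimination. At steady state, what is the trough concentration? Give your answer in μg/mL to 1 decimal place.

Over one 16-h interval, 16/42 ≈ 0.38095 half-lives elapse, leaving f ≈ 0.7679 of each dose.
At steady state, accumulation factor R = 1/(1 − e^(−kτ)) ≈ 4.3085.
Single-dose peak C₀ = D/Vd = 438/135 ≈ 3.244 μg/mL.
Cmax,ss = C₀/(1 − f) ≈ 3.244/0.2321 ≈ 13.977 μg/mL.
One interval later, Cmin,ss = Cmax,ss·e^(−kτ) ≈ 13.977 × 0.7679 ≈ 10.733 μg/mL.

10.7 μg/mL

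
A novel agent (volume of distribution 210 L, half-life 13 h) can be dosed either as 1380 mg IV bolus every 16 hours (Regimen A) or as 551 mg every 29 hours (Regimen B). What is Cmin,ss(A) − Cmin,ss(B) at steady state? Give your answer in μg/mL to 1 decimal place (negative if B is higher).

4.2 μg/mL

Regimen A: f = (1/2)^(16/13) ≈ 0.4261; Cmin,ss = (1380/210)·f/(1−f) ≈ 4.879 μg/mL.
Regimen B: f = (1/2)^(29/13) ≈ 0.2130; Cmin,ss = (551/210)·f/(1−f) ≈ 0.710 μg/mL.
Difference ≈ 4.879 − 0.710 ≈ 4.169 μg/mL.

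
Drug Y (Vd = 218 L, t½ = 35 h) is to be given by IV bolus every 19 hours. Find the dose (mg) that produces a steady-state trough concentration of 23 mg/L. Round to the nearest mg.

2291 mg

τ/t½ = 19/35 ≈ 0.54286, so f = (1/2)^(19/35) ≈ 0.686410.
Cmin,ss = (D/Vd)·f/(1−f), so D = Cmin,ss·Vd·(1−f)/f.
D = 23 × 218 × (1−f)/f ≈ 23 × 218 × 0.45686 ≈ 2290.70 mg.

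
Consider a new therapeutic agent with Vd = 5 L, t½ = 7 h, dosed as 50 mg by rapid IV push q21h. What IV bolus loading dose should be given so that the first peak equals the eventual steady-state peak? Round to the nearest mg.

f = (1/2)^(21/7) ≈ 0.125000; accumulation ratio R = 1/(1−f) ≈ 1.14286.
Loading dose to hit Cmax,ss on first dose: D_load = D_maint·R ≈ 50 × 1.14286 ≈ 57.14 mg.

57 mg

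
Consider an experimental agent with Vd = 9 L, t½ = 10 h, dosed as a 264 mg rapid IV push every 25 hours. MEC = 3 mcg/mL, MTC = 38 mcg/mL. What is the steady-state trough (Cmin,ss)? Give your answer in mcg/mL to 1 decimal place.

6.3 mcg/mL

τ/t½ = 25/10 ≈ 2.5, so fraction remaining f = (1/2)^(25/10) ≈ 0.1768.
At steady state, accumulation factor R = 1/(1 − e^(−kτ)) ≈ 1.2148.
Each bolus raises the concentration by D/Vd = 264/9 ≈ 29.333 mcg/mL.
Steady-state peak Cmax,ss = C₀·R ≈ 29.333 × 1.2148 ≈ 35.634 mcg/mL.
One interval later, Cmin,ss = Cmax,ss·e^(−kτ) ≈ 35.634 × 0.1768 ≈ 6.300 mcg/mL.
Trough 6.3 mcg/mL vs MEC 3 mcg/mL: adequate.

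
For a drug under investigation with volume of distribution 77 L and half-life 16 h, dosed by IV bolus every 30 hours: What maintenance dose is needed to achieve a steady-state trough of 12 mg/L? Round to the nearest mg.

2465 mg

τ/t½ = 30/16 ≈ 1.875, so f = (1/2)^(30/16) ≈ 0.272627.
Cmin,ss = (D/Vd)·f/(1−f), so D = Cmin,ss·Vd·(1−f)/f.
D = 12 × 77 × (1−f)/f ≈ 12 × 77 × 2.66802 ≈ 2465.25 mg.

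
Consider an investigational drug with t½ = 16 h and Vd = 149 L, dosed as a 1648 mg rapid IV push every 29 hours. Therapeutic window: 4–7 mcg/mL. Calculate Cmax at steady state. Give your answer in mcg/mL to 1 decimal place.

15.5 mcg/mL

Over one 29-h interval, 29/16 ≈ 1.8125 half-lives elapse, leaving f ≈ 0.2847 of each dose.
Accumulation ratio R = 1/(1 − f) ≈ 1/0.7153 ≈ 1.3980.
Single-dose peak C₀ = D/Vd = 1648/149 ≈ 11.060 mcg/mL.
Steady-state peak Cmax,ss = C₀·R ≈ 11.060 × 1.3980 ≈ 15.462 mcg/mL.
Peak 15.5 mcg/mL vs MTC 7 mcg/mL: exceeds toxic threshold.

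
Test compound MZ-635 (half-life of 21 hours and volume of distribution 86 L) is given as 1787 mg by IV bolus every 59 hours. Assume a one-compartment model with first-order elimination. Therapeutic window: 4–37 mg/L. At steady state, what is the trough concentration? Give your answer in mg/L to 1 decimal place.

3.5 mg/L

τ/t½ = 59/21 ≈ 2.8095, so fraction remaining f = (1/2)^(59/21) ≈ 0.1426.
Single-dose peak C₀ = D/Vd = 1787/86 ≈ 20.779 mg/L.
Steady-state trough Cmin,ss = C₀·f/(1−f) ≈ 20.779 × 0.1426/0.8574 ≈ 3.456 mg/L.
Trough 3.5 mg/L vs MEC 4 mg/L: subtherapeutic.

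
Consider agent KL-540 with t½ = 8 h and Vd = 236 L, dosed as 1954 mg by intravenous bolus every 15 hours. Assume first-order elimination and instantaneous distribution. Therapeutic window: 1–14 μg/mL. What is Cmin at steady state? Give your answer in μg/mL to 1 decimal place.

3.1 μg/mL

τ/t½ = 15/8 ≈ 1.875, so fraction remaining f = (1/2)^(15/8) ≈ 0.2726.
Accumulation ratio R = 1/(1 − f) ≈ 1/0.7274 ≈ 1.3748.
Single-dose peak C₀ = D/Vd = 1954/236 ≈ 8.280 μg/mL.
Cmax,ss = C₀/(1 − f) ≈ 8.280/0.7274 ≈ 11.383 μg/mL.
One interval later, Cmin,ss = Cmax,ss·e^(−kτ) ≈ 11.383 × 0.2726 ≈ 3.103 μg/mL.
Trough 3.1 μg/mL vs MEC 1 μg/mL: adequate.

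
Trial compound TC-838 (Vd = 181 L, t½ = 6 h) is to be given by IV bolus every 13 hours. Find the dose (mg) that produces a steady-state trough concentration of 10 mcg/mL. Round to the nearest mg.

τ/t½ = 13/6 ≈ 2.1667, so f = (1/2)^(13/6) ≈ 0.222725.
Cmin,ss = (D/Vd)·f/(1−f), so D = Cmin,ss·Vd·(1−f)/f.
D = 10 × 181 × (1−f)/f ≈ 10 × 181 × 3.48984 ≈ 6316.61 mg.

6317 mg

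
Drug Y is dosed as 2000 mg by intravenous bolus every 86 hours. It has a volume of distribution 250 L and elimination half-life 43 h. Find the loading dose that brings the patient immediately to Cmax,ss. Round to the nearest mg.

2667 mg

f = (1/2)^(86/43) ≈ 0.250000; accumulation ratio R = 1/(1−f) ≈ 1.33333.
Loading dose to hit Cmax,ss on first dose: D_load = D_maint·R ≈ 2000 × 1.33333 ≈ 2666.66 mg.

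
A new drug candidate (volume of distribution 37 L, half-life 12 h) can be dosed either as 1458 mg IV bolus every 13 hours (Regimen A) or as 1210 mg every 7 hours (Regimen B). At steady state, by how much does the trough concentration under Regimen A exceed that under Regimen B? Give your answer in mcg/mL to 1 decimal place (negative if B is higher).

Regimen A: f = (1/2)^(13/12) ≈ 0.4719; Cmin,ss = (1458/37)·f/(1−f) ≈ 35.212 mcg/mL.
Regimen B: f = (1/2)^(7/12) ≈ 0.6674; Cmin,ss = (1210/37)·f/(1−f) ≈ 65.622 mcg/mL.
Difference ≈ 35.212 − 65.622 ≈ -30.410 mcg/mL.

-30.4 mcg/mL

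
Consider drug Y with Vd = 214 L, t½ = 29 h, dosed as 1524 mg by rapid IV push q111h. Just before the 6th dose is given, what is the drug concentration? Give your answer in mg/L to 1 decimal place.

f = (1/2)^(τ/t½) = (1/2)^(111/29) ≈ 0.0704.
C₀ = D/Vd = 1524/214 ≈ 7.121 mg/L.
Before the 6th dose, 5 doses have been given. Superposition: Cmin = C₀·(f + f² + … + f^5).
≈ 7.121 × (0.0704 + 0.0050 + 0.0003 + 0.0000 + 0.0000) ≈ 7.121 × 0.0757 ≈ 0.539 mg/L.

0.5 mg/L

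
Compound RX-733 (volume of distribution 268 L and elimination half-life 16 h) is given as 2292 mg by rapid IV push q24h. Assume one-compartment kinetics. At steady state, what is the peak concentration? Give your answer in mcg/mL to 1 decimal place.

Over one 24-h interval, 24/16 ≈ 1.5 half-lives elapse, leaving f ≈ 0.3536 of each dose.
At steady state, accumulation factor R = 1/(1 − e^(−kτ)) ≈ 1.5470.
Single-dose peak C₀ = D/Vd = 2292/268 ≈ 8.552 mcg/mL.
Steady-state peak Cmax,ss = C₀·R ≈ 8.552 × 1.5470 ≈ 13.230 mcg/mL.

13.2 mcg/mL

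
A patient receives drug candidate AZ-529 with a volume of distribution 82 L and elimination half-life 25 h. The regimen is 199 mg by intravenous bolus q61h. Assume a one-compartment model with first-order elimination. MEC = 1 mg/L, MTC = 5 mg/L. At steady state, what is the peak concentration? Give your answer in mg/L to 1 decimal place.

3.0 mg/L

k = ln2/t½ = ln2/25 ≈ 0.027726 h⁻¹; fraction remaining f = e^(−kτ) = e^(−0.027726×61) ≈ 0.1843.
Accumulation ratio R = 1/(1 − f) ≈ 1/0.8157 ≈ 1.2259.
Single-dose peak C₀ = D/Vd = 199/82 ≈ 2.427 mg/L.
Steady-state peak Cmax,ss = C₀·R ≈ 2.427 × 1.2259 ≈ 2.975 mg/L.
Peak 3.0 mg/L vs MTC 5 mg/L: below toxic threshold.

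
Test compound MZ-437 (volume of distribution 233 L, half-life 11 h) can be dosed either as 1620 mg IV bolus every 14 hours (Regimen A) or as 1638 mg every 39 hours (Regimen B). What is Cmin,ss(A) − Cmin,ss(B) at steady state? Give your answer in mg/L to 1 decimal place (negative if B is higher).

4.3 mg/L

Regimen A: f = (1/2)^(14/11) ≈ 0.4139; Cmin,ss = (1620/233)·f/(1−f) ≈ 4.910 mg/L.
Regimen B: f = (1/2)^(39/11) ≈ 0.0856; Cmin,ss = (1638/233)·f/(1−f) ≈ 0.658 mg/L.
Difference ≈ 4.910 − 0.658 ≈ 4.252 mg/L.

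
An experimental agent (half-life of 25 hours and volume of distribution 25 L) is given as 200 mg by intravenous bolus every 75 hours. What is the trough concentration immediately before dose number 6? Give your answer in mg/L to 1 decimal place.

f = (1/2)^(τ/t½) = (1/2)^(75/25) ≈ 0.1250.
C₀ = D/Vd = 200/25 ≈ 8.000 mg/L.
Before the 6th dose, 5 doses have been given. Superposition: Cmin = C₀·(f + f² + … + f^5).
≈ 8.000 × (0.1250 + 0.0156 + 0.0020 + 0.0002 + 0.0000) ≈ 8.000 × 0.1428 ≈ 1.142 mg/L.

1.1 mg/L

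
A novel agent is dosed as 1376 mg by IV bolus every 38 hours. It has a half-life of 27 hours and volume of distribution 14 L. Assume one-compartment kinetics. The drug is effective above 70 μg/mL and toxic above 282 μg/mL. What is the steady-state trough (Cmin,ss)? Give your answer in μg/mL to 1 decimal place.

Over one 38-h interval, 38/27 ≈ 1.4074 half-lives elapse, leaving f ≈ 0.3770 of each dose.
Single-dose peak C₀ = D/Vd = 1376/14 ≈ 98.286 μg/mL.
Steady-state trough Cmin,ss = C₀·f/(1−f) ≈ 98.286 × 0.3770/0.6230 ≈ 59.476 μg/mL.
Trough 59.5 μg/mL vs MEC 70 μg/mL: subtherapeutic.

59.5 μg/mL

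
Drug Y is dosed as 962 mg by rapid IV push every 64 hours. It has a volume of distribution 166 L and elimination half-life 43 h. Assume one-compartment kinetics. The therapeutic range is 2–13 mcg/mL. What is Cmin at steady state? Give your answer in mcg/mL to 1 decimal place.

3.2 mcg/mL

k = ln2/t½ = ln2/43 ≈ 0.016120 h⁻¹; fraction remaining f = e^(−kτ) = e^(−0.016120×64) ≈ 0.3564.
Accumulation ratio R = 1/(1 − f) ≈ 1/0.6436 ≈ 1.5538.
Each bolus raises the concentration by D/Vd = 962/166 ≈ 5.795 mcg/mL.
Steady-state peak Cmax,ss = C₀·R ≈ 5.795 × 1.5538 ≈ 9.004 mcg/mL.
One interval later, Cmin,ss = Cmax,ss·e^(−kτ) ≈ 9.004 × 0.3564 ≈ 3.209 mcg/mL.
Trough 3.2 mcg/mL vs MEC 2 mcg/mL: adequate.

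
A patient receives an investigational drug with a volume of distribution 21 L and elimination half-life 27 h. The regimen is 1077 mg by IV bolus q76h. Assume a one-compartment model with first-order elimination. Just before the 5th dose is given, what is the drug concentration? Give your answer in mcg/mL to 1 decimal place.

f = (1/2)^(τ/t½) = (1/2)^(76/27) ≈ 0.1421.
C₀ = D/Vd = 1077/21 ≈ 51.286 mcg/mL.
Before the 5th dose, 4 doses have been given. Superposition: Cmin = C₀·(f + f² + … + f^4).
≈ 51.286 × (0.1421 + 0.0202 + 0.0029 + 0.0004) ≈ 51.286 × 0.1656 ≈ 8.493 mcg/mL.

8.5 mcg/mL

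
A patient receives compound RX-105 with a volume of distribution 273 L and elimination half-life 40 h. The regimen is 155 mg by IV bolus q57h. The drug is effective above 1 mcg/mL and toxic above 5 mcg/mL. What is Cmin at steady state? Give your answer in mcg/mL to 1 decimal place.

0.3 mcg/mL

Over one 57-h interval, 57/40 ≈ 1.425 half-lives elapse, leaving f ≈ 0.3724 of each dose.
At steady state, accumulation factor R = 1/(1 − e^(−kτ)) ≈ 1.5934.
Each bolus raises the concentration by D/Vd = 155/273 ≈ 0.568 mcg/mL.
Cmax,ss = C₀/(1 − f) ≈ 0.568/0.6276 ≈ 0.905 mcg/mL.
Steady-state trough Cmin,ss = Cmax,ss·f ≈ 0.905 × 0.3724 ≈ 0.337 mcg/mL.
Trough 0.3 mcg/mL vs MEC 1 mcg/mL: subtherapeutic.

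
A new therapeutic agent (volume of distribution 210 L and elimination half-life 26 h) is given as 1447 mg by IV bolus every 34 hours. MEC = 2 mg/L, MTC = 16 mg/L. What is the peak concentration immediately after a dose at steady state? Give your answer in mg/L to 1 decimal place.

11.6 mg/L

k = ln2/t½ = ln2/26 ≈ 0.026660 h⁻¹; fraction remaining f = e^(−kτ) = e^(−0.026660×34) ≈ 0.4040.
Accumulation ratio R = 1/(1 − f) ≈ 1/0.5960 ≈ 1.6779.
Single-dose peak C₀ = D/Vd = 1447/210 ≈ 6.890 mg/L.
Steady-state peak Cmax,ss = C₀·R ≈ 6.890 × 1.6779 ≈ 11.561 mg/L.
Peak 11.6 mg/L vs MTC 16 mg/L: below toxic threshold.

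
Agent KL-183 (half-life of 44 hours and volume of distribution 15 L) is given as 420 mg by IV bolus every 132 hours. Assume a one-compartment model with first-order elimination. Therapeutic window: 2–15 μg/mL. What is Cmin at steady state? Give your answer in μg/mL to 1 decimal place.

4.0 μg/mL

τ = 132 h = 3 half-lives, so f = (1/2)^3 = 0.125.
At steady state, R = 1/(1 − 0.125) = 8/7.
Single-dose peak C₀ = D/Vd = 420/15 = 28 μg/mL.
Steady-state peak Cmax,ss = C₀·R = 28 × 8/7 ≈ 32.000 μg/mL.
Steady-state trough Cmin,ss = Cmax,ss·f ≈ 32.000 × 0.125 ≈ 4.000 μg/mL.
Trough 4.0 μg/mL vs MEC 2 μg/mL: adequate.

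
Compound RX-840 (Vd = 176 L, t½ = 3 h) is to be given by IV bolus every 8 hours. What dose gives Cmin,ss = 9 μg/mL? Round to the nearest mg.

τ/t½ = 8/3 ≈ 2.6667, so f = (1/2)^(8/3) ≈ 0.157490.
Cmin,ss = (D/Vd)·f/(1−f), so D = Cmin,ss·Vd·(1−f)/f.
D = 9 × 176 × (1−f)/f ≈ 9 × 176 × 5.34961 ≈ 8473.78 mg.

8474 mg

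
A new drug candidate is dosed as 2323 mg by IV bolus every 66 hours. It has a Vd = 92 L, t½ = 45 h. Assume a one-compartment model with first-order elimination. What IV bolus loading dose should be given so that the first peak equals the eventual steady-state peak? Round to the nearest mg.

f = (1/2)^(66/45) ≈ 0.361817; accumulation ratio R = 1/(1−f) ≈ 1.56695.
Loading dose to hit Cmax,ss on first dose: D_load = D_maint·R ≈ 2323 × 1.56695 ≈ 3640.02 mg.

3640 mg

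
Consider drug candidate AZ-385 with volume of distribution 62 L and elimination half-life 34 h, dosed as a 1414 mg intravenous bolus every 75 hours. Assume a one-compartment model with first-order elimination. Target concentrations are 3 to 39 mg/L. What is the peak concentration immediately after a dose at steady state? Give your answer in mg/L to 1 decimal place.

Over one 75-h interval, 75/34 ≈ 2.2059 half-lives elapse, leaving f ≈ 0.2168 of each dose.
Accumulation ratio R = 1/(1 − f) ≈ 1/0.7832 ≈ 1.2768.
Single-dose peak C₀ = D/Vd = 1414/62 ≈ 22.806 mg/L.
Steady-state peak Cmax,ss = C₀·R ≈ 22.806 × 1.2768 ≈ 29.119 mg/L.
Peak 29.1 mg/L vs MTC 39 mg/L: below toxic threshold.

29.1 mg/L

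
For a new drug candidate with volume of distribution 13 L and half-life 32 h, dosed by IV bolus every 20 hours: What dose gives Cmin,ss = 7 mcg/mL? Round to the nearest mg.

τ/t½ = 20/32 ≈ 0.625, so f = (1/2)^(20/32) ≈ 0.648420.
Cmin,ss = (D/Vd)·f/(1−f), so D = Cmin,ss·Vd·(1−f)/f.
D = 7 × 13 × (1−f)/f ≈ 7 × 13 × 0.54221 ≈ 49.34 mg.

49 mg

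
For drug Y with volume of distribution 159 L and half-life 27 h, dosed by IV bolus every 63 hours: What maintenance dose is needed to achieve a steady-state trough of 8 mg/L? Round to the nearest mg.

τ/t½ = 63/27 ≈ 2.3333, so f = (1/2)^(63/27) ≈ 0.198425.
Cmin,ss = (D/Vd)·f/(1−f), so D = Cmin,ss·Vd·(1−f)/f.
D = 8 × 159 × (1−f)/f ≈ 8 × 159 × 4.03969 ≈ 5138.49 mg.

5138 mg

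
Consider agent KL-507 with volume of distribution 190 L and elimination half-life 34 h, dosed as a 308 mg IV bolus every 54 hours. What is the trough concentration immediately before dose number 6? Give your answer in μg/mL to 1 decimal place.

f = (1/2)^(τ/t½) = (1/2)^(54/34) ≈ 0.3326.
C₀ = D/Vd = 308/190 ≈ 1.621 μg/mL.
Before the 6th dose, 5 doses have been given. Superposition: Cmin = C₀·(f + f² + … + f^5).
≈ 1.621 × (0.3326 + 0.1106 + 0.0368 + 0.0122 + 0.0041) ≈ 1.621 × 0.4963 ≈ 0.805 μg/mL.

0.8 μg/mL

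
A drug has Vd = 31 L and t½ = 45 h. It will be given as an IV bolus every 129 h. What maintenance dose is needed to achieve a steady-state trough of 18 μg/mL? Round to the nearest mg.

3512 mg

τ/t½ = 129/45 ≈ 2.8667, so f = (1/2)^(129/45) ≈ 0.137103.
Cmin,ss = (D/Vd)·f/(1−f), so D = Cmin,ss·Vd·(1−f)/f.
D = 18 × 31 × (1−f)/f ≈ 18 × 31 × 6.29379 ≈ 3511.93 mg.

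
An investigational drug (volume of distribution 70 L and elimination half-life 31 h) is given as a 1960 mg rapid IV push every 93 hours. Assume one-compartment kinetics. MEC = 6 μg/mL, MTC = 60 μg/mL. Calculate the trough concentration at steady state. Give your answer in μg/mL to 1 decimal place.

4.0 μg/mL

τ = 93 h = 3 half-lives, so f = (1/2)^3 = 0.125.
At steady state, R = 1/(1 − 0.125) = 8/7.
Single-dose peak C₀ = D/Vd = 1960/70 = 28 μg/mL.
Steady-state peak Cmax,ss = C₀·R = 28 × 8/7 ≈ 32.000 μg/mL.
Steady-state trough Cmin,ss = Cmax,ss·f ≈ 32.000 × 0.125 ≈ 4.000 μg/mL.
Trough 4.0 μg/mL vs MEC 6 μg/mL: subtherapeutic.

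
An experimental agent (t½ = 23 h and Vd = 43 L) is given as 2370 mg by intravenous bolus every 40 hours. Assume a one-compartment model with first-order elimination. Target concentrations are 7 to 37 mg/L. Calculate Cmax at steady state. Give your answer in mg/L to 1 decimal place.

78.7 mg/L

τ/t½ = 40/23 ≈ 1.7391, so fraction remaining f = (1/2)^(40/23) ≈ 0.2996.
At steady state, accumulation factor R = 1/(1 − e^(−kτ)) ≈ 1.4278.
Each bolus raises the concentration by D/Vd = 2370/43 ≈ 55.116 mg/L.
Steady-state peak Cmax,ss = C₀·R ≈ 55.116 × 1.4278 ≈ 78.695 mg/L.
Peak 78.7 mg/L vs MTC 37 mg/L: exceeds toxic threshold.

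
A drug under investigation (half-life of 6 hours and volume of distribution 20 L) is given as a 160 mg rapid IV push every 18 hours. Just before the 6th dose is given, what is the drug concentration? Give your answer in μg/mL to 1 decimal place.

f = (1/2)^(τ/t½) = (1/2)^(18/6) ≈ 0.1250.
C₀ = D/Vd = 160/20 ≈ 8.000 μg/mL.
Before the 6th dose, 5 doses have been given. Superposition: Cmin = C₀·(f + f² + … + f^5).
≈ 8.000 × (0.1250 + 0.0156 + 0.0020 + 0.0002 + 0.0000) ≈ 8.000 × 0.1428 ≈ 1.142 μg/mL.

1.1 μg/mL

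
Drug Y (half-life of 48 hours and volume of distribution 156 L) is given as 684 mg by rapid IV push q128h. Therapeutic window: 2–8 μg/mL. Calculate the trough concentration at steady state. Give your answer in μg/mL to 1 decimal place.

0.8 μg/mL

k = ln2/t½ = ln2/48 ≈ 0.014441 h⁻¹; fraction remaining f = e^(−kτ) = e^(−0.014441×128) ≈ 0.1575.
Accumulation ratio R = 1/(1 − f) ≈ 1/0.8425 ≈ 1.1869.
Single-dose peak C₀ = D/Vd = 684/156 ≈ 4.385 μg/mL.
Steady-state peak Cmax,ss = C₀·R ≈ 4.385 × 1.1869 ≈ 5.205 μg/mL.
One interval later, Cmin,ss = Cmax,ss·e^(−kτ) ≈ 5.205 × 0.1575 ≈ 0.820 μg/mL.
Trough 0.8 μg/mL vs MEC 2 μg/mL: subtherapeutic.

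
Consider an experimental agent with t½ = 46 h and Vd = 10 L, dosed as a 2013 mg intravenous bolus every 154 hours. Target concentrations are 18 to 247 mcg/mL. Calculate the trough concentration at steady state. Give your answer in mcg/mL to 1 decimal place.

k = ln2/t½ = ln2/46 ≈ 0.015068 h⁻¹; fraction remaining f = e^(−kτ) = e^(−0.015068×154) ≈ 0.0982.
Single-dose peak C₀ = D/Vd = 2013/10 ≈ 201.300 mcg/mL.
Steady-state trough Cmin,ss = C₀·f/(1−f) ≈ 201.300 × 0.0982/0.9018 ≈ 21.920 mcg/mL.
Trough 21.9 mcg/mL vs MEC 18 mcg/mL: adequate.

21.9 mcg/mL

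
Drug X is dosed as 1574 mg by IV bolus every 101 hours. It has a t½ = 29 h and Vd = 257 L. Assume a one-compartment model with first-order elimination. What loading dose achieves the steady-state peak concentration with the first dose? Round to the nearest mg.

f = (1/2)^(101/29) ≈ 0.089451; accumulation ratio R = 1/(1−f) ≈ 1.09824.
Loading dose to hit Cmax,ss on first dose: D_load = D_maint·R ≈ 1574 × 1.09824 ≈ 1728.63 mg.

1729 mg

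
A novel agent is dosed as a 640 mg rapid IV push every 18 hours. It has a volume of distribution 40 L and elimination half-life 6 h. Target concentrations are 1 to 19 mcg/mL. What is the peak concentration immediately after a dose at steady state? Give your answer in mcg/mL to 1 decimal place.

τ = 18 h = 3 half-lives, so f = (1/2)^3 = 0.125.
At steady state, R = 1/(1 − 0.125) = 8/7.
Single-dose peak C₀ = D/Vd = 640/40 = 16 mcg/mL.
Steady-state peak Cmax,ss = C₀·R = 16 × 8/7 ≈ 18.286 mcg/mL.
Peak 18.3 mcg/mL vs MTC 19 mcg/mL: below toxic threshold.

18.3 mcg/mL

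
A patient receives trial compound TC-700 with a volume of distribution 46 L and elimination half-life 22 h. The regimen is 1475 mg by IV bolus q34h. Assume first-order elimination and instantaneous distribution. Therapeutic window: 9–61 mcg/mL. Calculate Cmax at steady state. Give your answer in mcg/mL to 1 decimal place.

Over one 34-h interval, 34/22 ≈ 1.5455 half-lives elapse, leaving f ≈ 0.3426 of each dose.
Accumulation ratio R = 1/(1 − f) ≈ 1/0.6574 ≈ 1.5211.
Each bolus raises the concentration by D/Vd = 1475/46 ≈ 32.065 mcg/mL.
Cmax,ss = C₀/(1 − f) ≈ 32.065/0.6574 ≈ 48.775 mcg/mL.
Peak 48.8 mcg/mL vs MTC 61 mcg/mL: below toxic threshold.

48.8 mcg/mL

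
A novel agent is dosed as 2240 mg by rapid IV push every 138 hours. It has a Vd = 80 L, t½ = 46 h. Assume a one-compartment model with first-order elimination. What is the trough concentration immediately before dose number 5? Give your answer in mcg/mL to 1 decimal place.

f = (1/2)^(τ/t½) = (1/2)^(138/46) ≈ 0.1250.
C₀ = D/Vd = 2240/80 ≈ 28.000 mcg/mL.
Before the 5th dose, 4 doses have been given. Superposition: Cmin = C₀·(f + f² + … + f^4).
≈ 28.000 × (0.1250 + 0.0156 + 0.0020 + 0.0002) ≈ 28.000 × 0.1428 ≈ 3.998 mcg/mL.

4.0 mcg/mL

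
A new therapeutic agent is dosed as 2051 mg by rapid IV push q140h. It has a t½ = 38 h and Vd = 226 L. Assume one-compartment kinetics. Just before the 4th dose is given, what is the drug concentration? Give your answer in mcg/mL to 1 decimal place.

f = (1/2)^(τ/t½) = (1/2)^(140/38) ≈ 0.0778.
C₀ = D/Vd = 2051/226 ≈ 9.075 mcg/mL.
Before the 4th dose, 3 doses have been given. Superposition: Cmin = C₀·(f + f² + … + f^3).
≈ 9.075 × (0.0778 + 0.0061 + 0.0005) ≈ 9.075 × 0.0844 ≈ 0.766 mcg/mL.

0.8 mcg/mL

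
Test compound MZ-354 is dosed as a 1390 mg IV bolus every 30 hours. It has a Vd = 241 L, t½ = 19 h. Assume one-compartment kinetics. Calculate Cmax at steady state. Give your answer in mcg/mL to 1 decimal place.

8.7 mcg/mL

τ/t½ = 30/19 ≈ 1.5789, so fraction remaining f = (1/2)^(30/19) ≈ 0.3347.
Accumulation ratio R = 1/(1 − f) ≈ 1/0.6653 ≈ 1.5031.
Each bolus raises the concentration by D/Vd = 1390/241 ≈ 5.768 mcg/mL.
Steady-state peak Cmax,ss = C₀·R ≈ 5.768 × 1.5031 ≈ 8.670 mcg/mL.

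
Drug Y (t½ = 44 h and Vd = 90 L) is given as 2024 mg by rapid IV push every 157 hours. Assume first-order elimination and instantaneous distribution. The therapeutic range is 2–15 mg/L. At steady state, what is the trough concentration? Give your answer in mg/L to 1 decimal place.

2.1 mg/L

k = ln2/t½ = ln2/44 ≈ 0.015753 h⁻¹; fraction remaining f = e^(−kτ) = e^(−0.015753×157) ≈ 0.0843.
Single-dose peak C₀ = D/Vd = 2024/90 ≈ 22.489 mg/L.
Steady-state trough Cmin,ss = C₀·f/(1−f) ≈ 22.489 × 0.0843/0.9157 ≈ 2.070 mg/L.
Trough 2.1 mg/L vs MEC 2 mg/L: adequate.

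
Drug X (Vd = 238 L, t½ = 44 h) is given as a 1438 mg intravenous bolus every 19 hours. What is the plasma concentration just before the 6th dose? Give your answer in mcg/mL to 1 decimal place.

13.4 mcg/mL

f = (1/2)^(τ/t½) = (1/2)^(19/44) ≈ 0.7413.
C₀ = D/Vd = 1438/238 ≈ 6.042 mcg/mL.
Before the 6th dose, 5 doses have been given. Superposition: Cmin = C₀·(f + f² + … + f^5).
≈ 6.042 × (0.7413 + 0.5495 + 0.4074 + 0.3020 + 0.2239) ≈ 6.042 × 2.2241 ≈ 13.438 mcg/mL.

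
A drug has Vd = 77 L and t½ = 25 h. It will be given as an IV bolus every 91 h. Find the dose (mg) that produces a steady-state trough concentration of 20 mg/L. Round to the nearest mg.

17659 mg

τ/t½ = 91/25 ≈ 3.64, so f = (1/2)^(91/25) ≈ 0.080214.
Cmin,ss = (D/Vd)·f/(1−f), so D = Cmin,ss·Vd·(1−f)/f.
D = 20 × 77 × (1−f)/f ≈ 20 × 77 × 11.46665 ≈ 17658.64 mg.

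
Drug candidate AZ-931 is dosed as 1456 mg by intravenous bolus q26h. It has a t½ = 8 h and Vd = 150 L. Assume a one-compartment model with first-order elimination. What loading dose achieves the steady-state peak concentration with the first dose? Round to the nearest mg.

f = (1/2)^(26/8) ≈ 0.105112; accumulation ratio R = 1/(1−f) ≈ 1.11746.
Loading dose to hit Cmax,ss on first dose: D_load = D_maint·R ≈ 1456 × 1.11746 ≈ 1627.02 mg.

1627 mg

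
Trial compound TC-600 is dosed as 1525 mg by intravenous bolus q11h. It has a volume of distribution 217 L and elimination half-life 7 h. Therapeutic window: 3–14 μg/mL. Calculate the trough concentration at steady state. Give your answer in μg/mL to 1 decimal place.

3.6 μg/mL

τ/t½ = 11/7 ≈ 1.5714, so fraction remaining f = (1/2)^(11/7) ≈ 0.3365.
Each bolus raises the concentration by D/Vd = 1525/217 ≈ 7.028 μg/mL.
Steady-state trough Cmin,ss = C₀·f/(1−f) ≈ 7.028 × 0.3365/0.6635 ≈ 3.564 μg/mL.
Trough 3.6 μg/mL vs MEC 3 μg/mL: adequate.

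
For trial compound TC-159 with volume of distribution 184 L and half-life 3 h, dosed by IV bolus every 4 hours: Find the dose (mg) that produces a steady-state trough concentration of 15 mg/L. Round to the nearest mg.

τ/t½ = 4/3 ≈ 1.3333, so f = (1/2)^(4/3) ≈ 0.396850.
Cmin,ss = (D/Vd)·f/(1−f), so D = Cmin,ss·Vd·(1−f)/f.
D = 15 × 184 × (1−f)/f ≈ 15 × 184 × 1.51984 ≈ 4194.76 mg.

4195 mg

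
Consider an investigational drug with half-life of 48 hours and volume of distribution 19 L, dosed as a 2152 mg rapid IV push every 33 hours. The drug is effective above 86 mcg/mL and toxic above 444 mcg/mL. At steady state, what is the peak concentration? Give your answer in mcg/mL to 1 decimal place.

298.8 mcg/mL

τ/t½ = 33/48 ≈ 0.6875, so fraction remaining f = (1/2)^(33/48) ≈ 0.6209.
At steady state, accumulation factor R = 1/(1 − e^(−kτ)) ≈ 2.6378.
Single-dose peak C₀ = D/Vd = 2152/19 ≈ 113.263 mcg/mL.
Steady-state peak Cmax,ss = C₀·R ≈ 113.263 × 2.6378 ≈ 298.765 mcg/mL.
Peak 298.8 mcg/mL vs MTC 444 mcg/mL: below toxic threshold.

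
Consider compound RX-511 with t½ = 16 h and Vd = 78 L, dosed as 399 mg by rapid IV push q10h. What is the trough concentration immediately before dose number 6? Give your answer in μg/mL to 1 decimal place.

f = (1/2)^(τ/t½) = (1/2)^(10/16) ≈ 0.6484.
C₀ = D/Vd = 399/78 ≈ 5.115 μg/mL.
Before the 6th dose, 5 doses have been given. Superposition: Cmin = C₀·(f + f² + … + f^5).
≈ 5.115 × (0.6484 + 0.4204 + 0.2726 + 0.1768 + 0.1146) ≈ 5.115 × 1.6328 ≈ 8.352 μg/mL.

8.4 μg/mL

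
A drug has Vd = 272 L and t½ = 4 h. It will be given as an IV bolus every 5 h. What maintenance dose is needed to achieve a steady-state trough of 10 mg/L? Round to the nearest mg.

3749 mg

τ/t½ = 5/4 ≈ 1.25, so f = (1/2)^(5/4) ≈ 0.420448.
Cmin,ss = (D/Vd)·f/(1−f), so D = Cmin,ss·Vd·(1−f)/f.
D = 10 × 272 × (1−f)/f ≈ 10 × 272 × 1.37842 ≈ 3749.30 mg.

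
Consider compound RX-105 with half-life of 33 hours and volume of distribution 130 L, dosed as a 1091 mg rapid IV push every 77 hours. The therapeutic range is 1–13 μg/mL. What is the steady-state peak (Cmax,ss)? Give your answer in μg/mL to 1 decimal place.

10.5 μg/mL

τ/t½ = 77/33 ≈ 2.3333, so fraction remaining f = (1/2)^(77/33) ≈ 0.1984.
At steady state, accumulation factor R = 1/(1 − e^(−kτ)) ≈ 1.2475.
Each bolus raises the concentration by D/Vd = 1091/130 ≈ 8.392 μg/mL.
Steady-state peak Cmax,ss = C₀·R ≈ 8.392 × 1.2475 ≈ 10.469 μg/mL.
Peak 10.5 μg/mL vs MTC 13 μg/mL: below toxic threshold.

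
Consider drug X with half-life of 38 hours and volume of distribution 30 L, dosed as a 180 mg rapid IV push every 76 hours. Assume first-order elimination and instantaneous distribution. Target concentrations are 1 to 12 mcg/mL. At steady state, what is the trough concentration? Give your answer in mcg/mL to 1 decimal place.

τ = 76 h = 2 half-lives, so f = (1/2)^2 = 0.25.
Accumulation ratio R = 1/(1 − f) = 1/0.75 = 4/3.
Single-dose peak C₀ = D/Vd = 180/30 = 6 mcg/mL.
Steady-state peak Cmax,ss = C₀·R = 6 × 4/3 ≈ 8.000 mcg/mL.
Steady-state trough Cmin,ss = Cmax,ss·f ≈ 8.000 × 0.25 ≈ 2.000 mcg/mL.
Trough 2.0 mcg/mL vs MEC 1 mcg/mL: adequate.

2.0 mcg/mL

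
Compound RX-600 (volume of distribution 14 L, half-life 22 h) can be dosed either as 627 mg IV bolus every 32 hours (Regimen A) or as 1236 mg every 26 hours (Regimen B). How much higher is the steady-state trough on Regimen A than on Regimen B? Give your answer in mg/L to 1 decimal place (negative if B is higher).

Regimen A: f = (1/2)^(32/22) ≈ 0.3649; Cmin,ss = (627/14)·f/(1−f) ≈ 25.732 mg/L.
Regimen B: f = (1/2)^(26/22) ≈ 0.4408; Cmin,ss = (1236/14)·f/(1−f) ≈ 69.593 mg/L.
Difference ≈ 25.732 − 69.593 ≈ -43.861 mg/L.

-43.9 mg/L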